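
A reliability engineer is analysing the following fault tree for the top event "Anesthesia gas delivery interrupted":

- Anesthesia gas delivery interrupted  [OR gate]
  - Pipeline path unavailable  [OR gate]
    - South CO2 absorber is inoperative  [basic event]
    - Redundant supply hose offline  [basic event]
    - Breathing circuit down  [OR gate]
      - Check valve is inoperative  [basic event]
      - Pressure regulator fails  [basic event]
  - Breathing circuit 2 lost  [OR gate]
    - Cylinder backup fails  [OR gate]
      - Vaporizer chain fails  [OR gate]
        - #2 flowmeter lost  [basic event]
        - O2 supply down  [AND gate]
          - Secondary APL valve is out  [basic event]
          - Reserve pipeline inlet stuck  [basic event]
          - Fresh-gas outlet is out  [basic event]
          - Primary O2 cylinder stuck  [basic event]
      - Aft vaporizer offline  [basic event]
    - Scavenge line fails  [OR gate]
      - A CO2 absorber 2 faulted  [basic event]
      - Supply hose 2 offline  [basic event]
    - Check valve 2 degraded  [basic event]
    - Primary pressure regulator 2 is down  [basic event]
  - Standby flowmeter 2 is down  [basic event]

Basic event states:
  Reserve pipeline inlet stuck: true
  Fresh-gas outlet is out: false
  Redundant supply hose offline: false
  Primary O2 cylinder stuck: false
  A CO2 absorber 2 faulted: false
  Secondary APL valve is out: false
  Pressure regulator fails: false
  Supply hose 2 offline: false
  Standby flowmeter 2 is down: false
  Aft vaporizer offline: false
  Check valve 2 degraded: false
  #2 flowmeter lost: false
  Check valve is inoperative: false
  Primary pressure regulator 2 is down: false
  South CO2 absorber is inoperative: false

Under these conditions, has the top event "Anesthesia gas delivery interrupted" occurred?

Breathing circuit down [OR]: Check valve is inoperative=not, Pressure regulator fails=not → no input occurs → does not occur.
Pipeline path unavailable [OR]: South CO2 absorber is inoperative=not, Redundant supply hose offline=not, Breathing circuit down=not → no input occurs → does not occur.
O2 supply down [AND]: Secondary APL valve is out=not, Reserve pipeline inlet stuck=occurs, Fresh-gas outlet is out=not, Primary O2 cylinder stuck=not → not all inputs occur → does not occur.
Vaporizer chain fails [OR]: #2 flowmeter lost=not, O2 supply down=not → no input occurs → does not occur.
Cylinder backup fails [OR]: Vaporizer chain fails=not, Aft vaporizer offline=not → no input occurs → does not occur.
Scavenge line fails [OR]: A CO2 absorber 2 faulted=not, Supply hose 2 offline=not → no input occurs → does not occur.
Breathing circuit 2 lost [OR]: Cylinder backup fails=not, Scavenge line fails=not, Check valve 2 degraded=not, Primary pressure regulator 2 is down=not → no input occurs → does not occur.
Anesthesia gas delivery interrupted [OR]: Pipeline path unavailable=not, Breathing circuit 2 lost=not, Standby flowmeter 2 is down=not → no input occurs → does not occur.

No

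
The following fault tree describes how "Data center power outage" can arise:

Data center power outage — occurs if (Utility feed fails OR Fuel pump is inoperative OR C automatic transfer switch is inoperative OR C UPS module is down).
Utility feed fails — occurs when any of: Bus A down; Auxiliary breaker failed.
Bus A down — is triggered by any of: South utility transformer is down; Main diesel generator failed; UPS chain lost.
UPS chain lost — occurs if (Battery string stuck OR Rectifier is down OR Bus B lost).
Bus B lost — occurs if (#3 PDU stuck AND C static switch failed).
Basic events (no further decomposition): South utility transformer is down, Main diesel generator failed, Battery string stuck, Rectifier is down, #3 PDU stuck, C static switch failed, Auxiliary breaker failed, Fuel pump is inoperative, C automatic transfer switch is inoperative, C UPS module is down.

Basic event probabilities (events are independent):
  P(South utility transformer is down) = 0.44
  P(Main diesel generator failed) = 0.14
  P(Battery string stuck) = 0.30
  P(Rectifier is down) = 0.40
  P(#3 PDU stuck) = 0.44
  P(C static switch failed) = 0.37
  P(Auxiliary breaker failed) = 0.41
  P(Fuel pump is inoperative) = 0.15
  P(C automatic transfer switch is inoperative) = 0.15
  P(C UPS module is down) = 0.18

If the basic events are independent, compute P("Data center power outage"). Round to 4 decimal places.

0.9408

P(Bus B lost) [AND] = 0.44 × 0.37 = 0.162800
P(UPS chain lost) [OR] = 1 − (1−0.30) × (1−0.40) × (1−0.162800) = 0.648376
P(Bus A down) [OR] = 1 − (1−0.44) × (1−0.14) × (1−0.648376) = 0.830658
P(Utility feed fails) [OR] = 1 − (1−0.830658) × (1−0.41) = 0.900088
P(Data center power outage) [OR] = 1 − (1−0.900088) × (1−0.15) × (1−0.15) × (1−0.18) = 0.940807
Rounded to 4 decimal places: P(Data center power outage) ≈ 0.9408.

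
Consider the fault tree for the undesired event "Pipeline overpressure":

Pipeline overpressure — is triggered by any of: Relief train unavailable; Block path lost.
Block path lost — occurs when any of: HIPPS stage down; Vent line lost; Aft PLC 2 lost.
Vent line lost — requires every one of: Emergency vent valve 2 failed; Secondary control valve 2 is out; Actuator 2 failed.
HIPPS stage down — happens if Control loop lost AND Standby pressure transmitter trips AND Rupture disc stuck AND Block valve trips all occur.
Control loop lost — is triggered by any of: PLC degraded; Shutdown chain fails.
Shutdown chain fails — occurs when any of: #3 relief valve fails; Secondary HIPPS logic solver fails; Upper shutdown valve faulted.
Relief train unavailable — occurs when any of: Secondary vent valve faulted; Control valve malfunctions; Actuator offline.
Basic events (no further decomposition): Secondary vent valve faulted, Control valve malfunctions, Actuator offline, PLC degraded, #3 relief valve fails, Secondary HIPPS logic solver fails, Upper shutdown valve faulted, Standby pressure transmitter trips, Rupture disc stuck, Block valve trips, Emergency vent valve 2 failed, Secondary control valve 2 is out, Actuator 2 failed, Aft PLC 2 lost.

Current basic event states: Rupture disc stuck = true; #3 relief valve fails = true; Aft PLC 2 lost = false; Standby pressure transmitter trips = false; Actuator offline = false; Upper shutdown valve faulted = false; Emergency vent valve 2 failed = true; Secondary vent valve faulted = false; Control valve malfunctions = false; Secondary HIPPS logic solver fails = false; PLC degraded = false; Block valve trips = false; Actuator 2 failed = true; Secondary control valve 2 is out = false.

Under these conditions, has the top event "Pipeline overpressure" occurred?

No

Relief train unavailable [OR]: Secondary vent valve faulted=not, Control valve malfunctions=not, Actuator offline=not → no input occurs → does not occur.
Shutdown chain fails [OR]: #3 relief valve fails=occurs, Secondary HIPPS logic solver fails=not, Upper shutdown valve faulted=not → at least one input occurs → occurs.
Control loop lost [OR]: PLC degraded=not, Shutdown chain fails=occurs → at least one input occurs → occurs.
HIPPS stage down [AND]: Control loop lost=occurs, Standby pressure transmitter trips=not, Rupture disc stuck=occurs, Block valve trips=not → not all inputs occur → does not occur.
Vent line lost [AND]: Emergency vent valve 2 failed=occurs, Secondary control valve 2 is out=not, Actuator 2 failed=occurs → not all inputs occur → does not occur.
Block path lost [OR]: HIPPS stage down=not, Vent line lost=not, Aft PLC 2 lost=not → no input occurs → does not occur.
Pipeline overpressure [OR]: Relief train unavailable=not, Block path lost=not → no input occurs → does not occur.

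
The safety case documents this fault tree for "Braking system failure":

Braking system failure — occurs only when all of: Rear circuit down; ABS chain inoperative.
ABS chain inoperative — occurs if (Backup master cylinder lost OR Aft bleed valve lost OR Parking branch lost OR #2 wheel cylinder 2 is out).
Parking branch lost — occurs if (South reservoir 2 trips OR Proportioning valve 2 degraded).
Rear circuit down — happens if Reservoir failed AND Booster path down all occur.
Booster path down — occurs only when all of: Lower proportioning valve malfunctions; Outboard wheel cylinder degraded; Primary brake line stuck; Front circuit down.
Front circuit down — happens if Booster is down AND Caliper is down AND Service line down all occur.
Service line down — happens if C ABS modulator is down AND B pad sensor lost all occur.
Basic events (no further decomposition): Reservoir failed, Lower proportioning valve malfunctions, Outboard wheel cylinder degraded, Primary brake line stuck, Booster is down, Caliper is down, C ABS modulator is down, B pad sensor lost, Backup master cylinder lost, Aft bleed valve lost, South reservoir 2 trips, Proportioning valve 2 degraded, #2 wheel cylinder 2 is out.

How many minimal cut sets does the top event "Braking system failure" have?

5

Service line down [AND]: one cut set from each child combined → 1 × 1 = 1 cut set(s).
Front circuit down [AND]: one cut set from each child combined → 1 × 1 × 1 = 1 cut set(s).
Booster path down [AND]: one cut set from each child combined → 1 × 1 × 1 × 1 = 1 cut set(s).
Rear circuit down [AND]: one cut set from each child combined → 1 × 1 = 1 cut set(s).
Parking branch lost [OR]: union of children's cut sets → 2 cut set(s).
ABS chain inoperative [OR]: union of children's cut sets → 5 cut set(s).
Braking system failure [AND]: one cut set from each child combined → 1 × 5 = 5 cut set(s).
Minimal cut sets: {B pad sensor lost, Backup master cylinder lost, Booster is down, C ABS modulator is down, Caliper is down, Lower proportioning valve malfunctions, Outboard wheel cylinder degraded, Primary brake line stuck, Reservoir failed}; {Aft bleed valve lost, B pad sensor lost, Booster is down, C ABS modulator is down, Caliper is down, Lower proportioning valve malfunctions, Outboard wheel cylinder degraded, Primary brake line stuck, Reservoir failed}; {B pad sensor lost, Booster is down, C ABS modulator is down, Caliper is down, Lower proportioning valve malfunctions, Outboard wheel cylinder degraded, Primary brake line stuck, Reservoir failed, South reservoir 2 trips}; {B pad sensor lost, Booster is down, C ABS modulator is down, Caliper is down, Lower proportioning valve malfunctions, Outboard wheel cylinder degraded, Primary brake line stuck, Proportioning valve 2 degraded, Reservoir failed}; {#2 wheel cylinder 2 is out, B pad sensor lost, Booster is down, C ABS modulator is down, Caliper is down, Lower proportioning valve malfunctions, Outboard wheel cylinder degraded, Primary brake line stuck, Reservoir failed}.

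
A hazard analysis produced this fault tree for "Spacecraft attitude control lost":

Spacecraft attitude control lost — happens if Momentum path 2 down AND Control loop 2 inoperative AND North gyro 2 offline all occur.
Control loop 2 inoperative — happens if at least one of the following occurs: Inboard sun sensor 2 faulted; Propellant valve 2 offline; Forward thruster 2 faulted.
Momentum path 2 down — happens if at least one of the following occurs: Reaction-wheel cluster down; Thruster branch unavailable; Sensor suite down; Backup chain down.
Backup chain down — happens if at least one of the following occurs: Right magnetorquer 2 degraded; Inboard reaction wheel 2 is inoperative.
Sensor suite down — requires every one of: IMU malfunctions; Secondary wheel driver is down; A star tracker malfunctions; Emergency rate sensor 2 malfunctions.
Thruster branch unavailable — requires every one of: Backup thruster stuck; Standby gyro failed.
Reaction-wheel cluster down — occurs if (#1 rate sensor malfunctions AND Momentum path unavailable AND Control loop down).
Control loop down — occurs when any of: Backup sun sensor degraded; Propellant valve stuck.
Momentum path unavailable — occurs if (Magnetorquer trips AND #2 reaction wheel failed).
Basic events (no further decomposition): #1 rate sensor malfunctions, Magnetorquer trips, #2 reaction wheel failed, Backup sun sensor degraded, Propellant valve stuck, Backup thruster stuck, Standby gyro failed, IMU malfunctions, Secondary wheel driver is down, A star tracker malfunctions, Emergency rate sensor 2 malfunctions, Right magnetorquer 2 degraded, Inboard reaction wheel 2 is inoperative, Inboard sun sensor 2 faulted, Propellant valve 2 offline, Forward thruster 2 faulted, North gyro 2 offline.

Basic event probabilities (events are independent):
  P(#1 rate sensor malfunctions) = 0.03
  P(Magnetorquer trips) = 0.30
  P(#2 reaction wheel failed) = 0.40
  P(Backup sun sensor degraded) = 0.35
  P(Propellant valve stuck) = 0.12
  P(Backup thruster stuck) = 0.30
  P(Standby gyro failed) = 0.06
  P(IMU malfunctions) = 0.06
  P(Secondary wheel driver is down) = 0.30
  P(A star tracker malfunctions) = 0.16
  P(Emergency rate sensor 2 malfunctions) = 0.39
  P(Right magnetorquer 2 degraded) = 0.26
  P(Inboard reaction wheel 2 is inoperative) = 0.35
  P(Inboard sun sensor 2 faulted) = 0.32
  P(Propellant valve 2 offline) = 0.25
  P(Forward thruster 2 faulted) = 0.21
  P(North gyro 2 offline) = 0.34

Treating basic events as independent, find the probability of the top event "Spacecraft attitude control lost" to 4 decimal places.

P(Momentum path unavailable) [AND] = 0.30 × 0.40 = 0.120000
P(Control loop down) [OR] = 1 − (1−0.35) × (1−0.12) = 0.428000
P(Reaction-wheel cluster down) [AND] = 0.03 × 0.120000 × 0.428000 = 0.001541
P(Thruster branch unavailable) [AND] = 0.30 × 0.06 = 0.018000
P(Sensor suite down) [AND] = 0.06 × 0.30 × 0.16 × 0.39 = 0.001123
P(Backup chain down) [OR] = 1 − (1−0.26) × (1−0.35) = 0.519000
P(Momentum path 2 down) [OR] = 1 − (1−0.001541) × (1−0.018000) × (1−0.001123) × (1−0.519000) = 0.528916
P(Control loop 2 inoperative) [OR] = 1 − (1−0.32) × (1−0.25) × (1−0.21) = 0.597100
P(Spacecraft attitude control lost) [AND] = 0.528916 × 0.597100 × 0.34 = 0.107377
Rounded to 4 decimal places: P(Spacecraft attitude control lost) ≈ 0.1074.

0.1074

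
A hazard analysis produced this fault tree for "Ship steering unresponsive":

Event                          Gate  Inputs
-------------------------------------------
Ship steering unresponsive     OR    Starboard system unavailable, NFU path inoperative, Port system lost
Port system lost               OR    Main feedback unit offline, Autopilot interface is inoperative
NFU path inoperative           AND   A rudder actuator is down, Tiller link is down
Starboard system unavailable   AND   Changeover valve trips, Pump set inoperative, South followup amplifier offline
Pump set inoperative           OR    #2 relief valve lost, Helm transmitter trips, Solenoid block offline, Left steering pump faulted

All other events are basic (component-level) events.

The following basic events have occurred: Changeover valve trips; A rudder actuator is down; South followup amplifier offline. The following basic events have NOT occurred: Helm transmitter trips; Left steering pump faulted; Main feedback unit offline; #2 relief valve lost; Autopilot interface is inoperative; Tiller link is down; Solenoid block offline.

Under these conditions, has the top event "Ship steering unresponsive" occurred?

No

Pump set inoperative [OR]: #2 relief valve lost=not, Helm transmitter trips=not, Solenoid block offline=not, Left steering pump faulted=not → no input occurs → does not occur.
Starboard system unavailable [AND]: Changeover valve trips=occurs, Pump set inoperative=not, South followup amplifier offline=occurs → not all inputs occur → does not occur.
NFU path inoperative [AND]: A rudder actuator is down=occurs, Tiller link is down=not → not all inputs occur → does not occur.
Port system lost [OR]: Main feedback unit offline=not, Autopilot interface is inoperative=not → no input occurs → does not occur.
Ship steering unresponsive [OR]: Starboard system unavailable=not, NFU path inoperative=not, Port system lost=not → no input occurs → does not occur.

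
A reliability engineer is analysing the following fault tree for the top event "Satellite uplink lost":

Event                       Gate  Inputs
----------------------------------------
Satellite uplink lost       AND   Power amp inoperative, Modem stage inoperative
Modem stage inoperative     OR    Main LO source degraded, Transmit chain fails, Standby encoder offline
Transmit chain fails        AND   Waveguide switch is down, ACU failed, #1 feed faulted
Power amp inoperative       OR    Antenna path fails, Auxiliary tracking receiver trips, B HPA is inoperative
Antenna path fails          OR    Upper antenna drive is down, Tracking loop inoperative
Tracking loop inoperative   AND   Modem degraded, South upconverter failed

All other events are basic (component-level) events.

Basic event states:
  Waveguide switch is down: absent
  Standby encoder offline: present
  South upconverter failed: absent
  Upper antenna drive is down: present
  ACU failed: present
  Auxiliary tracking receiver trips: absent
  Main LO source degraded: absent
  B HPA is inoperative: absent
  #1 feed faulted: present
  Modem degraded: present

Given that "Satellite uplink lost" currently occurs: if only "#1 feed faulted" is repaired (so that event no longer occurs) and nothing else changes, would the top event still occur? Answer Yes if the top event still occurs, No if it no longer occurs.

Counterfactual: set "#1 feed faulted" to not occurred.
Tracking loop inoperative [AND]: Modem degraded=occurs, South upconverter failed=not → not all inputs occur → does not occur.
Antenna path fails [OR]: Upper antenna drive is down=occurs, Tracking loop inoperative=not → at least one input occurs → occurs.
Power amp inoperative [OR]: Antenna path fails=occurs, Auxiliary tracking receiver trips=not, B HPA is inoperative=not → at least one input occurs → occurs.
Transmit chain fails [AND]: Waveguide switch is down=not, ACU failed=occurs, #1 feed faulted=not → not all inputs occur → does not occur.
Modem stage inoperative [OR]: Main LO source degraded=not, Transmit chain fails=not, Standby encoder offline=occurs → at least one input occurs → occurs.
Satellite uplink lost [AND]: Power amp inoperative=occurs, Modem stage inoperative=occurs → all inputs occur → occurs.

Yes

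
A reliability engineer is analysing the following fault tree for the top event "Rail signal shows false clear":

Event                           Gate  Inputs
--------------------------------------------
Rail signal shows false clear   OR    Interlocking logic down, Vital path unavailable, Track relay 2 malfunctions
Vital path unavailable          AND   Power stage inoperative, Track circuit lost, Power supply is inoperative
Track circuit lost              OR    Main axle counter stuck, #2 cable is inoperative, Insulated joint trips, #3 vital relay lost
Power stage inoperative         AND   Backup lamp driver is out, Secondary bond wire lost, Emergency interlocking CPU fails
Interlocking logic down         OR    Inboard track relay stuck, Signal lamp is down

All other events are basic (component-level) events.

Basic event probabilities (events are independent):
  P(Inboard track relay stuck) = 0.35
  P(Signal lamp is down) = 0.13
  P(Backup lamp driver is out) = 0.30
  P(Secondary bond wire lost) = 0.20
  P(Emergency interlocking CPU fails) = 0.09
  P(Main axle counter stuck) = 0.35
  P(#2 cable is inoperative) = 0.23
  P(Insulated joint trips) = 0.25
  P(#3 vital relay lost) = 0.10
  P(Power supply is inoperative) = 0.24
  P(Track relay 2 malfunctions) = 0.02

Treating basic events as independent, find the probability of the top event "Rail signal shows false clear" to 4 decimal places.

0.4463

P(Interlocking logic down) [OR] = 1 − (1−0.35) × (1−0.13) = 0.434500
P(Power stage inoperative) [AND] = 0.30 × 0.20 × 0.09 = 0.005400
P(Track circuit lost) [OR] = 1 − (1−0.35) × (1−0.23) × (1−0.25) × (1−0.10) = 0.662163
P(Vital path unavailable) [AND] = 0.005400 × 0.662163 × 0.24 = 0.000858
P(Rail signal shows false clear) [OR] = 1 − (1−0.434500) × (1−0.000858) × (1−0.02) = 0.446285
Rounded to 4 decimal places: P(Rail signal shows false clear) ≈ 0.4463.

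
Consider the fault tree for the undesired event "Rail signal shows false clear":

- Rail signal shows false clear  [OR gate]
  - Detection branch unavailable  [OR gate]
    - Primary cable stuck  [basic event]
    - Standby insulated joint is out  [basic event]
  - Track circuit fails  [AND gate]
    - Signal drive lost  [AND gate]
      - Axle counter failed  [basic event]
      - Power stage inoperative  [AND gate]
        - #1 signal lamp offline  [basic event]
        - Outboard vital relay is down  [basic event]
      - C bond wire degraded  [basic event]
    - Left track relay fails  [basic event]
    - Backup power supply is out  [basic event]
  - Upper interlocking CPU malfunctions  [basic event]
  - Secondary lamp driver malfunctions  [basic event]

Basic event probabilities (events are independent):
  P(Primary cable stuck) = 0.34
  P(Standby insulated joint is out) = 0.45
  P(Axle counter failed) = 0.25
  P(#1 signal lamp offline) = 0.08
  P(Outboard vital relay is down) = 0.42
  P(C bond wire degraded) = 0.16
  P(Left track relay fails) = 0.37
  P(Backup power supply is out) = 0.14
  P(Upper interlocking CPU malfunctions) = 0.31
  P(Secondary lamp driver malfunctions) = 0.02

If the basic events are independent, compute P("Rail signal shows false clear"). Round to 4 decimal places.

P(Detection branch unavailable) [OR] = 1 − (1−0.34) × (1−0.45) = 0.637000
P(Power stage inoperative) [AND] = 0.08 × 0.42 = 0.033600
P(Signal drive lost) [AND] = 0.25 × 0.033600 × 0.16 = 0.001344
P(Track circuit fails) [AND] = 0.001344 × 0.37 × 0.14 = 0.000070
P(Rail signal shows false clear) [OR] = 1 − (1−0.637000) × (1−0.000070) × (1−0.31) × (1−0.02) = 0.754557
Rounded to 4 decimal places: P(Rail signal shows false clear) ≈ 0.7546.

0.7546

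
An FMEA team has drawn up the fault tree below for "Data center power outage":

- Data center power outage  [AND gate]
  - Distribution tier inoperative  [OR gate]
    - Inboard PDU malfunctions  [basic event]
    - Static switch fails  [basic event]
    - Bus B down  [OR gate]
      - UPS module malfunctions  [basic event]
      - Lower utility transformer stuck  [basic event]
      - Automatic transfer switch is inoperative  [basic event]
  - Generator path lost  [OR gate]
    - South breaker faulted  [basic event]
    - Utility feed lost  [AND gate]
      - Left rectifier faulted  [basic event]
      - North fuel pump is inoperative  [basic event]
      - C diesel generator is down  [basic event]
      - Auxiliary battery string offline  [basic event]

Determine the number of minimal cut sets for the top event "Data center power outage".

Bus B down [OR]: union of children's cut sets → 3 cut set(s).
Distribution tier inoperative [OR]: union of children's cut sets → 5 cut set(s).
Utility feed lost [AND]: one cut set from each child combined → 1 × 1 × 1 × 1 = 1 cut set(s).
Generator path lost [OR]: union of children's cut sets → 2 cut set(s).
Data center power outage [AND]: one cut set from each child combined → 5 × 2 = 10 cut set(s).
Minimal cut sets: {Inboard PDU malfunctions, South breaker faulted}; {Auxiliary battery string offline, C diesel generator is down, Inboard PDU malfunctions, Left rectifier faulted, North fuel pump is inoperative}; {South breaker faulted, Static switch fails}; {Auxiliary battery string offline, C diesel generator is down, Left rectifier faulted, North fuel pump is inoperative, Static switch fails}; {South breaker faulted, UPS module malfunctions}; {Auxiliary battery string offline, C diesel generator is down, Left rectifier faulted, North fuel pump is inoperative, UPS module malfunctions}; {Lower utility transformer stuck, South breaker faulted}; {Auxiliary battery string offline, C diesel generator is down, Left rectifier faulted, Lower utility transformer stuck, North fuel pump is inoperative}; {Automatic transfer switch is inoperative, South breaker faulted}; {Automatic transfer switch is inoperative, Auxiliary battery string offline, C diesel generator is down, Left rectifier faulted, North fuel pump is inoperative}.

10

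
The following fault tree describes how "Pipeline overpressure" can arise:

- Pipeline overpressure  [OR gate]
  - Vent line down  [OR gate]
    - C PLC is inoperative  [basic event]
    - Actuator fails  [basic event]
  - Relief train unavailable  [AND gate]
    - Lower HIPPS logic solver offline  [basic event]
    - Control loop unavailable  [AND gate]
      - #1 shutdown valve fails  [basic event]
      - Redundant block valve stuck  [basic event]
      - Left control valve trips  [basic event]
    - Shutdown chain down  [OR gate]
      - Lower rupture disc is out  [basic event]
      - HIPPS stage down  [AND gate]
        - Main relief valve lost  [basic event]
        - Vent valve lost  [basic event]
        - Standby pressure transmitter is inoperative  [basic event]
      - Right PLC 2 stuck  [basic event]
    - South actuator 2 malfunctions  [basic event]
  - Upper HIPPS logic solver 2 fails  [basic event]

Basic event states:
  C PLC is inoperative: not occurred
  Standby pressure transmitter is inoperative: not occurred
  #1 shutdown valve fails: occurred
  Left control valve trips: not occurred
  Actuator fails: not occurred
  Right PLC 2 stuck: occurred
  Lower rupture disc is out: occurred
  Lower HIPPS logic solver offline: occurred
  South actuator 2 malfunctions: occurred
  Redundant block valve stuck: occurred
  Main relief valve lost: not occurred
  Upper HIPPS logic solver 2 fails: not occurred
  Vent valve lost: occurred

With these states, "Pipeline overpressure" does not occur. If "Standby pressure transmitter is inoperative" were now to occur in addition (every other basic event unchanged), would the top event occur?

No

Counterfactual: set "Standby pressure transmitter is inoperative" to occurred.
Vent line down [OR]: C PLC is inoperative=not, Actuator fails=not → no input occurs → does not occur.
Control loop unavailable [AND]: #1 shutdown valve fails=occurs, Redundant block valve stuck=occurs, Left control valve trips=not → not all inputs occur → does not occur.
HIPPS stage down [AND]: Main relief valve lost=not, Vent valve lost=occurs, Standby pressure transmitter is inoperative=occurs → not all inputs occur → does not occur.
Shutdown chain down [OR]: Lower rupture disc is out=occurs, HIPPS stage down=not, Right PLC 2 stuck=occurs → at least one input occurs → occurs.
Relief train unavailable [AND]: Lower HIPPS logic solver offline=occurs, Control loop unavailable=not, Shutdown chain down=occurs, South actuator 2 malfunctions=occurs → not all inputs occur → does not occur.
Pipeline overpressure [OR]: Vent line down=not, Relief train unavailable=not, Upper HIPPS logic solver 2 fails=not → no input occurs → does not occur.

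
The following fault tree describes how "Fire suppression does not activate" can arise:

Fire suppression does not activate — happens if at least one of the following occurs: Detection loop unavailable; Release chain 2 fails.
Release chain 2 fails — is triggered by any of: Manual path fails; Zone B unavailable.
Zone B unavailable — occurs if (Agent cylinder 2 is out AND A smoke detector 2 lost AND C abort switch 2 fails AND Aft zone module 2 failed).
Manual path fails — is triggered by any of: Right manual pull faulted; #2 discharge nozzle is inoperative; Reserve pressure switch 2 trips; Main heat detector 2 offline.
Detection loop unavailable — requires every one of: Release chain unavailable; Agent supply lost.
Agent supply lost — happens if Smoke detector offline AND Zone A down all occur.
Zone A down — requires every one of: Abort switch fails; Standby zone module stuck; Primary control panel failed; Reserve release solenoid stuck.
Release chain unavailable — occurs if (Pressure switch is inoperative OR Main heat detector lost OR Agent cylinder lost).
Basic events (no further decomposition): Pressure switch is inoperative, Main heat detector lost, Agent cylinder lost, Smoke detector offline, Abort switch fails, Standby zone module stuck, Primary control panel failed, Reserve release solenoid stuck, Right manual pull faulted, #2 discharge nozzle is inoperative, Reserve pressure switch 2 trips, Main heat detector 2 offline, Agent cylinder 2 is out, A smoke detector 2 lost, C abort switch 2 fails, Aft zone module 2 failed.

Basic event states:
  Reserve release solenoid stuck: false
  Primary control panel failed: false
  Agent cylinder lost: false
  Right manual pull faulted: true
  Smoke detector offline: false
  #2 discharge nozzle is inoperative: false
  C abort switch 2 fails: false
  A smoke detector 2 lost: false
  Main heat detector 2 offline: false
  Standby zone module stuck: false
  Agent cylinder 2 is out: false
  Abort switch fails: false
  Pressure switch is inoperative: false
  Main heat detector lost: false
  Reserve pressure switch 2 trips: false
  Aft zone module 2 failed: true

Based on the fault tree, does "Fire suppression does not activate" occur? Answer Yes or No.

Release chain unavailable [OR]: Pressure switch is inoperative=not, Main heat detector lost=not, Agent cylinder lost=not → no input occurs → does not occur.
Zone A down [AND]: Abort switch fails=not, Standby zone module stuck=not, Primary control panel failed=not, Reserve release solenoid stuck=not → not all inputs occur → does not occur.
Agent supply lost [AND]: Smoke detector offline=not, Zone A down=not → not all inputs occur → does not occur.
Detection loop unavailable [AND]: Release chain unavailable=not, Agent supply lost=not → not all inputs occur → does not occur.
Manual path fails [OR]: Right manual pull faulted=occurs, #2 discharge nozzle is inoperative=not, Reserve pressure switch 2 trips=not, Main heat detector 2 offline=not → at least one input occurs → occurs.
Zone B unavailable [AND]: Agent cylinder 2 is out=not, A smoke detector 2 lost=not, C abort switch 2 fails=not, Aft zone module 2 failed=occurs → not all inputs occur → does not occur.
Release chain 2 fails [OR]: Manual path fails=occurs, Zone B unavailable=not → at least one input occurs → occurs.
Fire suppression does not activate [OR]: Detection loop unavailable=not, Release chain 2 fails=occurs → at least one input occurs → occurs.

Yes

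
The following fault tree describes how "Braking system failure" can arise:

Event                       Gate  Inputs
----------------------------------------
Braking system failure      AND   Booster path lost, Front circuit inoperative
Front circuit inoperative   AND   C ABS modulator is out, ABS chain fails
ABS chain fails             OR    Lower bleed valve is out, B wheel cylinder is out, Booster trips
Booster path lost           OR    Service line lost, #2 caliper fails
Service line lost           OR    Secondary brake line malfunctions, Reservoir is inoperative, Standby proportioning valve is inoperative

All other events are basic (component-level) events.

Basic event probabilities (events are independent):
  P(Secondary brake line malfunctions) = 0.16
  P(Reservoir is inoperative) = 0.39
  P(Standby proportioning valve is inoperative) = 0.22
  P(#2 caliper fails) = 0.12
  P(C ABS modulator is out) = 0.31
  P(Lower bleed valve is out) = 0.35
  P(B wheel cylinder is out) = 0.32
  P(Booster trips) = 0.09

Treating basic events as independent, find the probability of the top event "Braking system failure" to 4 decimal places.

P(Service line lost) [OR] = 1 − (1−0.16) × (1−0.39) × (1−0.22) = 0.600328
P(Booster path lost) [OR] = 1 − (1−0.600328) × (1−0.12) = 0.648289
P(ABS chain fails) [OR] = 1 − (1−0.35) × (1−0.32) × (1−0.09) = 0.597780
P(Front circuit inoperative) [AND] = 0.31 × 0.597780 = 0.185312
P(Braking system failure) [AND] = 0.648289 × 0.185312 = 0.120136
Rounded to 4 decimal places: P(Braking system failure) ≈ 0.1201.

0.1201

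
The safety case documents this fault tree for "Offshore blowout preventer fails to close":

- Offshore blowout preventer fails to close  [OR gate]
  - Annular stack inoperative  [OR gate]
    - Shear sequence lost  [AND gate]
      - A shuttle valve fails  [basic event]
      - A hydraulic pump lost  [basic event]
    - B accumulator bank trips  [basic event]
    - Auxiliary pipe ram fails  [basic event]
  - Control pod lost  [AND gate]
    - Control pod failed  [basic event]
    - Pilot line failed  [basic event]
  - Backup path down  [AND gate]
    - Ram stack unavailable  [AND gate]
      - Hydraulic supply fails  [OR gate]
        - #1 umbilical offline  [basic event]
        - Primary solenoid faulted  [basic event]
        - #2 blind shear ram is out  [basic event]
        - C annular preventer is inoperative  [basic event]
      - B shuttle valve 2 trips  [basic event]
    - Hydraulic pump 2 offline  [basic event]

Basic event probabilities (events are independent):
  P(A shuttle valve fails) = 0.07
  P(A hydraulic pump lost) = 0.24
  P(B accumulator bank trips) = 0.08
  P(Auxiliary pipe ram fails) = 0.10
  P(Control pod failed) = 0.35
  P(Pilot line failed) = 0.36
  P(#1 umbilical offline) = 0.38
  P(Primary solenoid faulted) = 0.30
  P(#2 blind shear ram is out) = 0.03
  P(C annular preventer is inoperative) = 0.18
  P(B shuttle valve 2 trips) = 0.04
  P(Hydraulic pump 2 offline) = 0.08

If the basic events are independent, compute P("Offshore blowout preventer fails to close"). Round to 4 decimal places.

P(Shear sequence lost) [AND] = 0.07 × 0.24 = 0.016800
P(Annular stack inoperative) [OR] = 1 − (1−0.016800) × (1−0.08) × (1−0.10) = 0.185910
P(Control pod lost) [AND] = 0.35 × 0.36 = 0.126000
P(Hydraulic supply fails) [OR] = 1 − (1−0.38) × (1−0.30) × (1−0.03) × (1−0.18) = 0.654796
P(Ram stack unavailable) [AND] = 0.654796 × 0.04 = 0.026192
P(Backup path down) [AND] = 0.026192 × 0.08 = 0.002095
P(Offshore blowout preventer fails to close) [OR] = 1 − (1−0.185910) × (1−0.126000) × (1−0.002095) = 0.289976
Rounded to 4 decimal places: P(Offshore blowout preventer fails to close) ≈ 0.2900.

0.2900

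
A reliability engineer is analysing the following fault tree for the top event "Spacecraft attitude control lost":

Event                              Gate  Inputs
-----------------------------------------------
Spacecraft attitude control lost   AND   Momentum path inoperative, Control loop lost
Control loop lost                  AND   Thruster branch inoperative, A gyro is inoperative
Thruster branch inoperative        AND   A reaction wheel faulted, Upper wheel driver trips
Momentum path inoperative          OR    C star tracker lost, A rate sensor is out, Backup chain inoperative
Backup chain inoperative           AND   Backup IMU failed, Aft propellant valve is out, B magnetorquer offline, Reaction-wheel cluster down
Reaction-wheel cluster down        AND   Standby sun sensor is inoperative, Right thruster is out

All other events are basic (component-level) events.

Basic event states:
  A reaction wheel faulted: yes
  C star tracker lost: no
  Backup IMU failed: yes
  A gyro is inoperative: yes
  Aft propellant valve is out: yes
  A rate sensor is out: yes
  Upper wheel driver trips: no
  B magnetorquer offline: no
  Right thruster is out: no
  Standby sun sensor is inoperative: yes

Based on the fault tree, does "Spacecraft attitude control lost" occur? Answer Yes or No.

No

Reaction-wheel cluster down [AND]: Standby sun sensor is inoperative=occurs, Right thruster is out=not → not all inputs occur → does not occur.
Backup chain inoperative [AND]: Backup IMU failed=occurs, Aft propellant valve is out=occurs, B magnetorquer offline=not, Reaction-wheel cluster down=not → not all inputs occur → does not occur.
Momentum path inoperative [OR]: C star tracker lost=not, A rate sensor is out=occurs, Backup chain inoperative=not → at least one input occurs → occurs.
Thruster branch inoperative [AND]: A reaction wheel faulted=occurs, Upper wheel driver trips=not → not all inputs occur → does not occur.
Control loop lost [AND]: Thruster branch inoperative=not, A gyro is inoperative=occurs → not all inputs occur → does not occur.
Spacecraft attitude control lost [AND]: Momentum path inoperative=occurs, Control loop lost=not → not all inputs occur → does not occur.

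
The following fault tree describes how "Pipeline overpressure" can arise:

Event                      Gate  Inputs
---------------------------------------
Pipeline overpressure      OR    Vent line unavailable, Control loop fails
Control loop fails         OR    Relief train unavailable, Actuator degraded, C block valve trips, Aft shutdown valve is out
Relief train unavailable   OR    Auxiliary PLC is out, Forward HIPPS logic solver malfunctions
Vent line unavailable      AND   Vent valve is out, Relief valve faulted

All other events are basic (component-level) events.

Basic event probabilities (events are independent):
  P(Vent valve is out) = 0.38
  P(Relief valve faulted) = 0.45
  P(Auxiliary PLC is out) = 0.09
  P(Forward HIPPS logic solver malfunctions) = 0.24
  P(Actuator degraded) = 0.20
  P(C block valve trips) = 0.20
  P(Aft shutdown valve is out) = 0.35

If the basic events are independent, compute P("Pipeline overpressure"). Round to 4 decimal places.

P(Vent line unavailable) [AND] = 0.38 × 0.45 = 0.171000
P(Relief train unavailable) [OR] = 1 − (1−0.09) × (1−0.24) = 0.308400
P(Control loop fails) [OR] = 1 − (1−0.308400) × (1−0.20) × (1−0.20) × (1−0.35) = 0.712294
P(Pipeline overpressure) [OR] = 1 − (1−0.171000) × (1−0.712294) = 0.761492
Rounded to 4 decimal places: P(Pipeline overpressure) ≈ 0.7615.

0.7615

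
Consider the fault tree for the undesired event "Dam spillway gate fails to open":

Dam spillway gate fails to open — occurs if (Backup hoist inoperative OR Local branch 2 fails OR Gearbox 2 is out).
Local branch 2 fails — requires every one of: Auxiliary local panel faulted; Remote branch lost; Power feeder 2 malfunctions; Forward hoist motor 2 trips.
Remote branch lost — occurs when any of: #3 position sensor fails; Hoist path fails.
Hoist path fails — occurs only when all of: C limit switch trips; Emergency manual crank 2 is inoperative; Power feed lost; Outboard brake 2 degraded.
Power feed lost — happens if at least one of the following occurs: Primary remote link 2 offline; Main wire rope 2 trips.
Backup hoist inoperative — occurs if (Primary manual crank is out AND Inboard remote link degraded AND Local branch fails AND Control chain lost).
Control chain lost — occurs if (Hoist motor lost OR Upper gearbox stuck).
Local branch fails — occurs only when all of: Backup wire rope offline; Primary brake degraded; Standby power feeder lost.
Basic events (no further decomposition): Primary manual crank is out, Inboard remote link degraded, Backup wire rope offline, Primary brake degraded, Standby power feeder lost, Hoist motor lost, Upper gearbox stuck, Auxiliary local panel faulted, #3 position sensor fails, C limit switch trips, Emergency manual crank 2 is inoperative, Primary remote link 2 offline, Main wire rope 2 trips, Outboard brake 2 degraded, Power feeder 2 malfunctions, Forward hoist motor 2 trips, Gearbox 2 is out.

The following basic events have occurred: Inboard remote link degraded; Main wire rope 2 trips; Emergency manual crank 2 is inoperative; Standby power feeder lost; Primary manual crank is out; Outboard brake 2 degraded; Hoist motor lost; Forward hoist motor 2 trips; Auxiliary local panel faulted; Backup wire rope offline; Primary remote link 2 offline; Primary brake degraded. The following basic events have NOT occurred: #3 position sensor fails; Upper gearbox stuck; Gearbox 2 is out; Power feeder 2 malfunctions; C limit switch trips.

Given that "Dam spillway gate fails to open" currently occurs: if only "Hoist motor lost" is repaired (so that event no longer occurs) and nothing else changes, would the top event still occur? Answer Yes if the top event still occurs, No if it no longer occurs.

No

Counterfactual: set "Hoist motor lost" to not occurred.
Local branch fails [AND]: Backup wire rope offline=occurs, Primary brake degraded=occurs, Standby power feeder lost=occurs → all inputs occur → occurs.
Control chain lost [OR]: Hoist motor lost=not, Upper gearbox stuck=not → no input occurs → does not occur.
Backup hoist inoperative [AND]: Primary manual crank is out=occurs, Inboard remote link degraded=occurs, Local branch fails=occurs, Control chain lost=not → not all inputs occur → does not occur.
Power feed lost [OR]: Primary remote link 2 offline=occurs, Main wire rope 2 trips=occurs → at least one input occurs → occurs.
Hoist path fails [AND]: C limit switch trips=not, Emergency manual crank 2 is inoperative=occurs, Power feed lost=occurs, Outboard brake 2 degraded=occurs → not all inputs occur → does not occur.
Remote branch lost [OR]: #3 position sensor fails=not, Hoist path fails=not → no input occurs → does not occur.
Local branch 2 fails [AND]: Auxiliary local panel faulted=occurs, Remote branch lost=not, Power feeder 2 malfunctions=not, Forward hoist motor 2 trips=occurs → not all inputs occur → does not occur.
Dam spillway gate fails to open [OR]: Backup hoist inoperative=not, Local branch 2 fails=not, Gearbox 2 is out=not → no input occurs → does not occur.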